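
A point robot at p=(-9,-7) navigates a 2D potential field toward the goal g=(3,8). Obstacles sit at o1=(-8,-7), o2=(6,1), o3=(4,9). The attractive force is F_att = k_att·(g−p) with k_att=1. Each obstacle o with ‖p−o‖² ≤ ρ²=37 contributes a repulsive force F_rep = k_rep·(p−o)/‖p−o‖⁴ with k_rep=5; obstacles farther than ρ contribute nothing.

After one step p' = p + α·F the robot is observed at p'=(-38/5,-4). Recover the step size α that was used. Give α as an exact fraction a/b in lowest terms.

α = 1/5

F_att = 1·(g−p) = 1·(12,15) = (12.0000,15.0000)
o1: d²=1 ≤ ρ²=37; F_rep = 5·(-1,0)/1² = (-5.0000,0.0000)
o2: d²=289 > ρ²=37 → inactive
o3: d²=425 > ρ²=37 → inactive
F = F_att + ΣF_rep = (7.0000,15.0000)
Δp = p'−p = (1.4000,3.0000); α = Δx/Fx = (7/5) / (7) = 1/5
check: Δy/Fy = (3) / (15) = 1/5 ✓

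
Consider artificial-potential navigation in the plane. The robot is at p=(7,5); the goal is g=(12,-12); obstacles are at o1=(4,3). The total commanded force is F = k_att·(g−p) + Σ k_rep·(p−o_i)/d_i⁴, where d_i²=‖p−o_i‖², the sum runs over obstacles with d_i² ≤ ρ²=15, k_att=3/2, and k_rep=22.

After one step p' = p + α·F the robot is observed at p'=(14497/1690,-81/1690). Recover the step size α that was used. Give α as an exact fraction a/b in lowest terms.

α = 1/5

F_att = 3/2·(g−p) = 3/2·(5,-17) = (7.5000,-25.5000)
o1: d²=13 ≤ ρ²=15; F_rep = 22·(3,2)/13² = (0.3905,0.2604)
F = F_att + ΣF_rep = (7.8905,-25.2396)
Δp = p'−p = (1.5781,-5.0479); α = Δx/Fx = (2667/1690) / (2667/338) = 1/5
check: Δy/Fy = (-8531/1690) / (-8531/338) = 1/5 ✓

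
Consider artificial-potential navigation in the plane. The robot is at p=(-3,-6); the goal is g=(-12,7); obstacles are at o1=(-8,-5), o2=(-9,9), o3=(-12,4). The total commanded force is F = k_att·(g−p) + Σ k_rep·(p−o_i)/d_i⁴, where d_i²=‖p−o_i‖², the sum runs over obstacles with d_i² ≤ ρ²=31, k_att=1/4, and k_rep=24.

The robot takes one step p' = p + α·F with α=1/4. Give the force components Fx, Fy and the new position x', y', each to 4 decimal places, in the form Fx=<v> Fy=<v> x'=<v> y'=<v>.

Fx=-2.0725 Fy=3.2145 x'=-3.5181 y'=-5.1964

F_att = 1/4·(g−p) = 1/4·(-9,13) = (-2.2500,3.2500)
o1: d²=26 ≤ ρ²=31; F_rep = 24·(5,-1)/26² = (0.1775,-0.0355)
o2: d²=261 > ρ²=31 → inactive
o3: d²=181 > ρ²=31 → inactive
F = F_att + ΣF_rep = (-2.0725,3.2145)
p' = p + 1/4·F = (-3.5181,-5.1964)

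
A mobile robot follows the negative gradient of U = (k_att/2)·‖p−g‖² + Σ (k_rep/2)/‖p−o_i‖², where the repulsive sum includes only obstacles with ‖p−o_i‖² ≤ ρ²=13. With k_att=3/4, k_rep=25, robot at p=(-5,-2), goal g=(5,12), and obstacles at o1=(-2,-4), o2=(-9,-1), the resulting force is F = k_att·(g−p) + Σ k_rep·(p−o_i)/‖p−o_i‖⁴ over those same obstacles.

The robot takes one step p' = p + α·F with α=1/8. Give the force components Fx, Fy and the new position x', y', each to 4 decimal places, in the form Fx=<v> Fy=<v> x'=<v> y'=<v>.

Fx=7.0562 Fy=10.7959 x'=-4.1180 y'=-0.6505

F_att = 3/4·(g−p) = 3/4·(10,14) = (7.5000,10.5000)
o1: d²=13 ≤ ρ²=13; F_rep = 25·(-3,2)/13² = (-0.4438,0.2959)
o2: d²=17 > ρ²=13 → inactive
F = F_att + ΣF_rep = (7.0562,10.7959)
p' = p + 1/8·F = (-4.1180,-0.6505)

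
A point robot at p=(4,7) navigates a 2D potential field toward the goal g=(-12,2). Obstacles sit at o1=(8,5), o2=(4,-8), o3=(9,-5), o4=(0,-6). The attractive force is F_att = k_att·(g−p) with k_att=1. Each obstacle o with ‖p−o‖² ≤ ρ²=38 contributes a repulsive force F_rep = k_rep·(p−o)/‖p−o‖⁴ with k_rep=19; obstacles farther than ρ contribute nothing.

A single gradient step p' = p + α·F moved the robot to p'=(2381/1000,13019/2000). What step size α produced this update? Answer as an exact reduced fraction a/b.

F_att = 1·(g−p) = 1·(-16,-5) = (-16.0000,-5.0000)
o1: d²=20 ≤ ρ²=38; F_rep = 19·(-4,2)/20² = (-0.1900,0.0950)
o2: d²=225 > ρ²=38 → inactive
o3: d²=169 > ρ²=38 → inactive
o4: d²=185 > ρ²=38 → inactive
F = F_att + ΣF_rep = (-16.1900,-4.9050)
Δp = p'−p = (-1.6190,-0.4905); α = Δx/Fx = (-1619/1000) / (-1619/100) = 1/10
check: Δy/Fy = (-981/2000) / (-981/200) = 1/10 ✓

α = 1/10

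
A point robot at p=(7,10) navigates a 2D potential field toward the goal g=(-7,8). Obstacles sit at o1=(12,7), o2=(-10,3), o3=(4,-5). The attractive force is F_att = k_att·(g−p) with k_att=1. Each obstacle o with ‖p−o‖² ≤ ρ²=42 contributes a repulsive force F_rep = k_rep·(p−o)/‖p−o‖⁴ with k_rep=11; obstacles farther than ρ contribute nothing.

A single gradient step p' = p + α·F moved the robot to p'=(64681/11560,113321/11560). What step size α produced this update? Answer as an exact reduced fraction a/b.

F_att = 1·(g−p) = 1·(-14,-2) = (-14.0000,-2.0000)
o1: d²=34 ≤ ρ²=42; F_rep = 11·(-5,3)/34² = (-0.0476,0.0285)
o2: d²=338 > ρ²=42 → inactive
o3: d²=234 > ρ²=42 → inactive
F = F_att + ΣF_rep = (-14.0476,-1.9715)
Δp = p'−p = (-1.4048,-0.1971); α = Δx/Fx = (-16239/11560) / (-16239/1156) = 1/10
check: Δy/Fy = (-2279/11560) / (-2279/1156) = 1/10 ✓

α = 1/10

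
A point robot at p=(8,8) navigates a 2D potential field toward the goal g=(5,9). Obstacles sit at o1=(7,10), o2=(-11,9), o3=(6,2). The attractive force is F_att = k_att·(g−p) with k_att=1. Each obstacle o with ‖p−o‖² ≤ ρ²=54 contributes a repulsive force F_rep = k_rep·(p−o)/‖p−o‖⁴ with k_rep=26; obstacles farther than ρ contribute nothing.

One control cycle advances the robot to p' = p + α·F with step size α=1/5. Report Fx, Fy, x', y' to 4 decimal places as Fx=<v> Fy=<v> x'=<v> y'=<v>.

Fx=-1.9275 Fy=-0.9825 x'=7.6145 y'=7.8035

F_att = 1·(g−p) = 1·(-3,1) = (-3.0000,1.0000)
o1: d²=5 ≤ ρ²=54; F_rep = 26·(1,-2)/5² = (1.0400,-2.0800)
o2: d²=362 > ρ²=54 → inactive
o3: d²=40 ≤ ρ²=54; F_rep = 26·(2,6)/40² = (0.0325,0.0975)
F = F_att + ΣF_rep = (-1.9275,-0.9825)
p' = p + 1/5·F = (7.6145,7.8035)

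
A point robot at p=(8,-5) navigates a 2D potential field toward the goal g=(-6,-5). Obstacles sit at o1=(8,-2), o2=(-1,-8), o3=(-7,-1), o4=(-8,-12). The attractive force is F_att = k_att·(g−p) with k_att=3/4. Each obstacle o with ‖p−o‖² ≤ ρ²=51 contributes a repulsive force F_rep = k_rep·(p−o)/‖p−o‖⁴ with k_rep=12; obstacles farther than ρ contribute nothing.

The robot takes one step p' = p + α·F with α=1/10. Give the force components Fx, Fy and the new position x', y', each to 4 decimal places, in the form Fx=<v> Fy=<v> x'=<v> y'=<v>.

Fx=-10.5000 Fy=-0.4444 x'=6.9500 y'=-5.0444

F_att = 3/4·(g−p) = 3/4·(-14,0) = (-10.5000,0.0000)
o1: d²=9 ≤ ρ²=51; F_rep = 12·(0,-3)/9² = (0.0000,-0.4444)
o2: d²=90 > ρ²=51 → inactive
o3: d²=241 > ρ²=51 → inactive
o4: d²=305 > ρ²=51 → inactive
F = F_att + ΣF_rep = (-10.5000,-0.4444)
p' = p + 1/10·F = (6.9500,-5.0444)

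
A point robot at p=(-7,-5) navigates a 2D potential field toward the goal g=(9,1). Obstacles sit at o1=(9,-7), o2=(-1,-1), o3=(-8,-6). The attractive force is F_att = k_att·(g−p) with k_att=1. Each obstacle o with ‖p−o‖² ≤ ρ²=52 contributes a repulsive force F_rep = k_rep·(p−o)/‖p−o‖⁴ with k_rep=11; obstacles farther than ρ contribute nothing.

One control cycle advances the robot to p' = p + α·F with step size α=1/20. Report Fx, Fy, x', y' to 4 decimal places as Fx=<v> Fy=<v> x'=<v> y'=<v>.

F_att = 1·(g−p) = 1·(16,6) = (16.0000,6.0000)
o1: d²=260 > ρ²=52 → inactive
o2: d²=52 ≤ ρ²=52; F_rep = 11·(-6,-4)/52² = (-0.0244,-0.0163)
o3: d²=2 ≤ ρ²=52; F_rep = 11·(1,1)/2² = (2.7500,2.7500)
F = F_att + ΣF_rep = (18.7256,8.7337)
p' = p + 1/20·F = (-6.0637,-4.5633)

Fx=18.7256 Fy=8.7337 x'=-6.0637 y'=-4.5633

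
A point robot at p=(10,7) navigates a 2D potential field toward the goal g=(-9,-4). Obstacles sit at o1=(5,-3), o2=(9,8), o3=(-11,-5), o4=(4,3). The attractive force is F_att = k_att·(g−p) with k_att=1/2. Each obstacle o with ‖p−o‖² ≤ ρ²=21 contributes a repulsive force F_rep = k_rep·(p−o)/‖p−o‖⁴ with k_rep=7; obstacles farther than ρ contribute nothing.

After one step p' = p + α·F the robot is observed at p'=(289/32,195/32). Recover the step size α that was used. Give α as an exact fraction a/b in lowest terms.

F_att = 1/2·(g−p) = 1/2·(-19,-11) = (-9.5000,-5.5000)
o1: d²=125 > ρ²=21 → inactive
o2: d²=2 ≤ ρ²=21; F_rep = 7·(1,-1)/2² = (1.7500,-1.7500)
o3: d²=585 > ρ²=21 → inactive
o4: d²=52 > ρ²=21 → inactive
F = F_att + ΣF_rep = (-7.7500,-7.2500)
Δp = p'−p = (-0.9688,-0.9062); α = Δx/Fx = (-31/32) / (-31/4) = 1/8
check: Δy/Fy = (-29/32) / (-29/4) = 1/8 ✓

α = 1/8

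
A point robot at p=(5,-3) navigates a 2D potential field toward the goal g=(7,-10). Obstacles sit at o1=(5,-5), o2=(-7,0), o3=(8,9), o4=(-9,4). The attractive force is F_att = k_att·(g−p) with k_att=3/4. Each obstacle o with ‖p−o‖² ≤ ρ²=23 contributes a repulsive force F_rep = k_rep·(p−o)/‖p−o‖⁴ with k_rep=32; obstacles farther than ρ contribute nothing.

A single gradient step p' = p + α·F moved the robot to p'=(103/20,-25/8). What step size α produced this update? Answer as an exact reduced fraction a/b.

α = 1/10

F_att = 3/4·(g−p) = 3/4·(2,-7) = (1.5000,-5.2500)
o1: d²=4 ≤ ρ²=23; F_rep = 32·(0,2)/4² = (0.0000,4.0000)
o2: d²=153 > ρ²=23 → inactive
o3: d²=153 > ρ²=23 → inactive
o4: d²=245 > ρ²=23 → inactive
F = F_att + ΣF_rep = (1.5000,-1.2500)
Δp = p'−p = (0.1500,-0.1250); α = Δx/Fx = (3/20) / (3/2) = 1/10
check: Δy/Fy = (-1/8) / (-5/4) = 1/10 ✓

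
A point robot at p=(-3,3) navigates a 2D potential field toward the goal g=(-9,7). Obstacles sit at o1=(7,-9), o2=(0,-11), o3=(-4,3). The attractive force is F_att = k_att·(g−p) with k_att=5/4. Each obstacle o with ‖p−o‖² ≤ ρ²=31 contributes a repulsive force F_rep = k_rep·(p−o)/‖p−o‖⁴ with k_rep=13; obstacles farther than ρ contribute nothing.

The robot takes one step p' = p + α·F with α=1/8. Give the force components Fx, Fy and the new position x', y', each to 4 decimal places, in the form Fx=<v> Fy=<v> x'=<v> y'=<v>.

Fx=5.5000 Fy=5.0000 x'=-2.3125 y'=3.6250

F_att = 5/4·(g−p) = 5/4·(-6,4) = (-7.5000,5.0000)
o1: d²=244 > ρ²=31 → inactive
o2: d²=205 > ρ²=31 → inactive
o3: d²=1 ≤ ρ²=31; F_rep = 13·(1,0)/1² = (13.0000,0.0000)
F = F_att + ΣF_rep = (5.5000,5.0000)
p' = p + 1/8·F = (-2.3125,3.6250)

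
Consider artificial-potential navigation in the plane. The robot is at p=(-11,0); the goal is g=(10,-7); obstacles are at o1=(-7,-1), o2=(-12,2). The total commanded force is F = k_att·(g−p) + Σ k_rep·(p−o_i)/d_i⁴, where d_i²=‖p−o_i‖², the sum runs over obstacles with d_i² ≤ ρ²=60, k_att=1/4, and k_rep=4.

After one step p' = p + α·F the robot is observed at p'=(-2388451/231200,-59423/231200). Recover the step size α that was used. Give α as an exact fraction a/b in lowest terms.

F_att = 1/4·(g−p) = 1/4·(21,-7) = (5.2500,-1.7500)
o1: d²=17 ≤ ρ²=60; F_rep = 4·(-4,1)/17² = (-0.0554,0.0138)
o2: d²=5 ≤ ρ²=60; F_rep = 4·(1,-2)/5² = (0.1600,-0.3200)
F = F_att + ΣF_rep = (5.3546,-2.0562)
Δp = p'−p = (0.6693,-0.2570); α = Δx/Fx = (154749/231200) / (154749/28900) = 1/8
check: Δy/Fy = (-59423/231200) / (-59423/28900) = 1/8 ✓

α = 1/8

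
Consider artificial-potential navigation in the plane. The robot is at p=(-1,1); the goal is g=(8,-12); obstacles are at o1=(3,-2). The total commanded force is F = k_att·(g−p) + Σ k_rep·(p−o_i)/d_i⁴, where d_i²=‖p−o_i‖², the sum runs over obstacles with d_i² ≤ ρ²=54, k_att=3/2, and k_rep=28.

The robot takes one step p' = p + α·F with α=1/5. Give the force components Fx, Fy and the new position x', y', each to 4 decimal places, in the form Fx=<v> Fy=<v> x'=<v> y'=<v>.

Fx=13.3208 Fy=-19.3656 x'=1.6642 y'=-2.8731

F_att = 3/2·(g−p) = 3/2·(9,-13) = (13.5000,-19.5000)
o1: d²=25 ≤ ρ²=54; F_rep = 28·(-4,3)/25² = (-0.1792,0.1344)
F = F_att + ΣF_rep = (13.3208,-19.3656)
p' = p + 1/5·F = (1.6642,-2.8731)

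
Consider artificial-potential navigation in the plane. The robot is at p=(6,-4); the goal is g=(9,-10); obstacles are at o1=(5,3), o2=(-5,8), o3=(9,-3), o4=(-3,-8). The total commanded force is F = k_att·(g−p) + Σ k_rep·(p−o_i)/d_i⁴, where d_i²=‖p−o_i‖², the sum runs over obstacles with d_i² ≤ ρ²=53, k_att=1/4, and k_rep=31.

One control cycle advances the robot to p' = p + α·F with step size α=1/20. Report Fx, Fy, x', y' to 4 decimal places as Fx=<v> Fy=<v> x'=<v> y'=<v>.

Fx=-0.1676 Fy=-1.8968 x'=5.9916 y'=-4.0948

F_att = 1/4·(g−p) = 1/4·(3,-6) = (0.7500,-1.5000)
o1: d²=50 ≤ ρ²=53; F_rep = 31·(1,-7)/50² = (0.0124,-0.0868)
o2: d²=265 > ρ²=53 → inactive
o3: d²=10 ≤ ρ²=53; F_rep = 31·(-3,-1)/10² = (-0.9300,-0.3100)
o4: d²=97 > ρ²=53 → inactive
F = F_att + ΣF_rep = (-0.1676,-1.8968)
p' = p + 1/20·F = (5.9916,-4.0948)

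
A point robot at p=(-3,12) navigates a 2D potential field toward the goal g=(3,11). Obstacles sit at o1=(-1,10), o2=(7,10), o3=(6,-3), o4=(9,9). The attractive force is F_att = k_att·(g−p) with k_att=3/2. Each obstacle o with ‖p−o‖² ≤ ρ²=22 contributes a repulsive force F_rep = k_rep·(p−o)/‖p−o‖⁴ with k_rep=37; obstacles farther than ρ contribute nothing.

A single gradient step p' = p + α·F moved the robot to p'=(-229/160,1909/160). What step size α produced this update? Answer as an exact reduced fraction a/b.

F_att = 3/2·(g−p) = 3/2·(6,-1) = (9.0000,-1.5000)
o1: d²=8 ≤ ρ²=22; F_rep = 37·(-2,2)/8² = (-1.1562,1.1562)
o2: d²=104 > ρ²=22 → inactive
o3: d²=306 > ρ²=22 → inactive
o4: d²=153 > ρ²=22 → inactive
F = F_att + ΣF_rep = (7.8438,-0.3438)
Δp = p'−p = (1.5688,-0.0688); α = Δx/Fx = (251/160) / (251/32) = 1/5
check: Δy/Fy = (-11/160) / (-11/32) = 1/5 ✓

α = 1/5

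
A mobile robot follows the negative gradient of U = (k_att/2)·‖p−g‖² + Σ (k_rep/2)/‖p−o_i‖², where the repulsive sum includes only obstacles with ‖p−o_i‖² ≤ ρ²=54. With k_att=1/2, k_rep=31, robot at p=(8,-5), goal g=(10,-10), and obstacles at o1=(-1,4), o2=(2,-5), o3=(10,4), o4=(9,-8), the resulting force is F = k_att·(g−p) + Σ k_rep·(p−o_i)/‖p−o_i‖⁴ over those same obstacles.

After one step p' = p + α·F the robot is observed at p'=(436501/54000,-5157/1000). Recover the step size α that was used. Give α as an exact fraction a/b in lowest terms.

α = 1/10

F_att = 1/2·(g−p) = 1/2·(2,-5) = (1.0000,-2.5000)
o1: d²=162 > ρ²=54 → inactive
o2: d²=36 ≤ ρ²=54; F_rep = 31·(6,0)/36² = (0.1435,0.0000)
o3: d²=85 > ρ²=54 → inactive
o4: d²=10 ≤ ρ²=54; F_rep = 31·(-1,3)/10² = (-0.3100,0.9300)
F = F_att + ΣF_rep = (0.8335,-1.5700)
Δp = p'−p = (0.0834,-0.1570); α = Δx/Fx = (4501/54000) / (4501/5400) = 1/10
check: Δy/Fy = (-157/1000) / (-157/100) = 1/10 ✓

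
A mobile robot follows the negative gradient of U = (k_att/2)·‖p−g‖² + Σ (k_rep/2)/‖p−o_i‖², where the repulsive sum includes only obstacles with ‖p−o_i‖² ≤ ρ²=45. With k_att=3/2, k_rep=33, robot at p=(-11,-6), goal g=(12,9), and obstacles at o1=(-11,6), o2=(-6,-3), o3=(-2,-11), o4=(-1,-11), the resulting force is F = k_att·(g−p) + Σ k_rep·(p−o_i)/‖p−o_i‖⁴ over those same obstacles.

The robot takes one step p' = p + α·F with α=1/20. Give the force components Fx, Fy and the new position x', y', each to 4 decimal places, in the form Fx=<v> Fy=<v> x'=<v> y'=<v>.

F_att = 3/2·(g−p) = 3/2·(23,15) = (34.5000,22.5000)
o1: d²=144 > ρ²=45 → inactive
o2: d²=34 ≤ ρ²=45; F_rep = 33·(-5,-3)/34² = (-0.1427,-0.0856)
o3: d²=106 > ρ²=45 → inactive
o4: d²=125 > ρ²=45 → inactive
F = F_att + ΣF_rep = (34.3573,22.4144)
p' = p + 1/20·F = (-9.2821,-4.8793)

Fx=34.3573 Fy=22.4144 x'=-9.2821 y'=-4.8793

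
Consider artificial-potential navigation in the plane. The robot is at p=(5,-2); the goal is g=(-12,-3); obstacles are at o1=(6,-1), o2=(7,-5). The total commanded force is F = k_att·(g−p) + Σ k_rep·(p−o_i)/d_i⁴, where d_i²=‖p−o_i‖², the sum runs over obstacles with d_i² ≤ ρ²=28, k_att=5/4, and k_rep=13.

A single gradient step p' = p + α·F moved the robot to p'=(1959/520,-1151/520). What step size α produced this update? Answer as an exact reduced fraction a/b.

F_att = 5/4·(g−p) = 5/4·(-17,-1) = (-21.2500,-1.2500)
o1: d²=2 ≤ ρ²=28; F_rep = 13·(-1,-1)/2² = (-3.2500,-3.2500)
o2: d²=13 ≤ ρ²=28; F_rep = 13·(-2,3)/13² = (-0.1538,0.2308)
F = F_att + ΣF_rep = (-24.6538,-4.2692)
Δp = p'−p = (-1.2327,-0.2135); α = Δx/Fx = (-641/520) / (-641/26) = 1/20
check: Δy/Fy = (-111/520) / (-111/26) = 1/20 ✓

α = 1/20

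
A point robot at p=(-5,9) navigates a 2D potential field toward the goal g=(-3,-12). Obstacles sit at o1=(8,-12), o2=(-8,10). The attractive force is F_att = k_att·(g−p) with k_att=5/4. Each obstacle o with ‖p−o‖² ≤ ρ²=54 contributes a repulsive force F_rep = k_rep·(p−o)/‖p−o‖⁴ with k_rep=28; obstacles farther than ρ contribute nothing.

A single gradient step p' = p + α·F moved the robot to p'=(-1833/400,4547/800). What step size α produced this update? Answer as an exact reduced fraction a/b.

F_att = 5/4·(g−p) = 5/4·(2,-21) = (2.5000,-26.2500)
o1: d²=610 > ρ²=54 → inactive
o2: d²=10 ≤ ρ²=54; F_rep = 28·(3,-1)/10² = (0.8400,-0.2800)
F = F_att + ΣF_rep = (3.3400,-26.5300)
Δp = p'−p = (0.4175,-3.3163); α = Δx/Fx = (167/400) / (167/50) = 1/8
check: Δy/Fy = (-2653/800) / (-2653/100) = 1/8 ✓

α = 1/8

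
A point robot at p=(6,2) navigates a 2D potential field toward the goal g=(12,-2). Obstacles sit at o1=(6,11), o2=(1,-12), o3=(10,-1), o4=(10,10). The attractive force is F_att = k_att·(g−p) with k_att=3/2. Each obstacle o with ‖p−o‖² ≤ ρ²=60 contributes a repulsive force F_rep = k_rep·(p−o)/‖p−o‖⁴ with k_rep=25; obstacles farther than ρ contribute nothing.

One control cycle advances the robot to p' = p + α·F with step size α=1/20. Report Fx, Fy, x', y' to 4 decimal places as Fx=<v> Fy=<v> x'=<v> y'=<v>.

Fx=8.8400 Fy=-5.8800 x'=6.4420 y'=1.7060

F_att = 3/2·(g−p) = 3/2·(6,-4) = (9.0000,-6.0000)
o1: d²=81 > ρ²=60 → inactive
o2: d²=221 > ρ²=60 → inactive
o3: d²=25 ≤ ρ²=60; F_rep = 25·(-4,3)/25² = (-0.1600,0.1200)
o4: d²=80 > ρ²=60 → inactive
F = F_att + ΣF_rep = (8.8400,-5.8800)
p' = p + 1/20·F = (6.4420,1.7060)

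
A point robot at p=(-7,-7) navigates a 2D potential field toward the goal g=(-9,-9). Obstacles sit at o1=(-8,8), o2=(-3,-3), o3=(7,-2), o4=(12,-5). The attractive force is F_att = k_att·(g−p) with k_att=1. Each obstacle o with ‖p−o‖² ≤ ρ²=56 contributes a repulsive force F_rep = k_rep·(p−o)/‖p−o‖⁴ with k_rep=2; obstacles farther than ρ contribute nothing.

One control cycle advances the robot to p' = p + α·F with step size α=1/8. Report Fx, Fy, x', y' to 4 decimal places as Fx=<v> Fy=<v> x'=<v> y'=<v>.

Fx=-2.0078 Fy=-2.0078 x'=-7.2510 y'=-7.2510

F_att = 1·(g−p) = 1·(-2,-2) = (-2.0000,-2.0000)
o1: d²=226 > ρ²=56 → inactive
o2: d²=32 ≤ ρ²=56; F_rep = 2·(-4,-4)/32² = (-0.0078,-0.0078)
o3: d²=221 > ρ²=56 → inactive
o4: d²=365 > ρ²=56 → inactive
F = F_att + ΣF_rep = (-2.0078,-2.0078)
p' = p + 1/8·F = (-7.2510,-7.2510)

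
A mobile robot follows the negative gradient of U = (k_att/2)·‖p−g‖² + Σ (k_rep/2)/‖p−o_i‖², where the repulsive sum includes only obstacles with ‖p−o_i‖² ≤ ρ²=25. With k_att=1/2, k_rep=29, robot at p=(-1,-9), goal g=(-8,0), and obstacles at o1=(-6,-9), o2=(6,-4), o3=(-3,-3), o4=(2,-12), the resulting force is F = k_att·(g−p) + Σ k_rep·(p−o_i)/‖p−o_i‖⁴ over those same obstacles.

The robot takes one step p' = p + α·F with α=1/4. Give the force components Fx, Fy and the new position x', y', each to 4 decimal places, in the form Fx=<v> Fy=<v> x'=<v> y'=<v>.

Fx=-3.5365 Fy=4.7685 x'=-1.8841 y'=-7.8079

F_att = 1/2·(g−p) = 1/2·(-7,9) = (-3.5000,4.5000)
o1: d²=25 ≤ ρ²=25; F_rep = 29·(5,0)/25² = (0.2320,0.0000)
o2: d²=74 > ρ²=25 → inactive
o3: d²=40 > ρ²=25 → inactive
o4: d²=18 ≤ ρ²=25; F_rep = 29·(-3,3)/18² = (-0.2685,0.2685)
F = F_att + ΣF_rep = (-3.5365,4.7685)
p' = p + 1/4·F = (-1.8841,-7.8079)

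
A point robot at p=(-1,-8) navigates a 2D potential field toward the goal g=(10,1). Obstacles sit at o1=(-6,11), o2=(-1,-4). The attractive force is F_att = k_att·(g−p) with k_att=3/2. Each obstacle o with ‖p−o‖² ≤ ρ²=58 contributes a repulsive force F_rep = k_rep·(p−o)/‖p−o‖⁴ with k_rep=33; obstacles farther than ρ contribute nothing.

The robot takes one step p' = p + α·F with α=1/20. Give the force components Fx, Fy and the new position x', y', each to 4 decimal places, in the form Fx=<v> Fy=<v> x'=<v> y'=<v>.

Fx=16.5000 Fy=12.9844 x'=-0.1750 y'=-7.3508

F_att = 3/2·(g−p) = 3/2·(11,9) = (16.5000,13.5000)
o1: d²=386 > ρ²=58 → inactive
o2: d²=16 ≤ ρ²=58; F_rep = 33·(0,-4)/16² = (0.0000,-0.5156)
F = F_att + ΣF_rep = (16.5000,12.9844)
p' = p + 1/20·F = (-0.1750,-7.3508)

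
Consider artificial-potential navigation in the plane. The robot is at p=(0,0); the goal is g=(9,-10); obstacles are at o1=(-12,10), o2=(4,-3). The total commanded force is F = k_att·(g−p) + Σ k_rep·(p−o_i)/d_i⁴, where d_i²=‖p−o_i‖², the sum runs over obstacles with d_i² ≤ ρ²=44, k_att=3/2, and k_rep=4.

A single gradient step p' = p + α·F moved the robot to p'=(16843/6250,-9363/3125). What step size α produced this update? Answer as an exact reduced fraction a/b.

F_att = 3/2·(g−p) = 3/2·(9,-10) = (13.5000,-15.0000)
o1: d²=244 > ρ²=44 → inactive
o2: d²=25 ≤ ρ²=44; F_rep = 4·(-4,3)/25² = (-0.0256,0.0192)
F = F_att + ΣF_rep = (13.4744,-14.9808)
Δp = p'−p = (2.6949,-2.9962); α = Δx/Fx = (16843/6250) / (16843/1250) = 1/5
check: Δy/Fy = (-9363/3125) / (-9363/625) = 1/5 ✓

α = 1/5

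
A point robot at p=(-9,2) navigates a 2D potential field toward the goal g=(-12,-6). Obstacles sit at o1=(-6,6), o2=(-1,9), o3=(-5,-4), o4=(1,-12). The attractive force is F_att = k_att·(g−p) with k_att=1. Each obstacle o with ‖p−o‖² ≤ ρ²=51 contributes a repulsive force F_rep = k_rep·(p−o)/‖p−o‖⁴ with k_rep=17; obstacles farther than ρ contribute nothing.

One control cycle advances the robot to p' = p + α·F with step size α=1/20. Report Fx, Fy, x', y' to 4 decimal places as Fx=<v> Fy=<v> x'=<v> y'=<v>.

Fx=-3.0816 Fy=-8.1088 x'=-9.1541 y'=1.5946

F_att = 1·(g−p) = 1·(-3,-8) = (-3.0000,-8.0000)
o1: d²=25 ≤ ρ²=51; F_rep = 17·(-3,-4)/25² = (-0.0816,-0.1088)
o2: d²=113 > ρ²=51 → inactive
o3: d²=52 > ρ²=51 → inactive
o4: d²=296 > ρ²=51 → inactive
F = F_att + ΣF_rep = (-3.0816,-8.1088)
p' = p + 1/20·F = (-9.1541,1.5946)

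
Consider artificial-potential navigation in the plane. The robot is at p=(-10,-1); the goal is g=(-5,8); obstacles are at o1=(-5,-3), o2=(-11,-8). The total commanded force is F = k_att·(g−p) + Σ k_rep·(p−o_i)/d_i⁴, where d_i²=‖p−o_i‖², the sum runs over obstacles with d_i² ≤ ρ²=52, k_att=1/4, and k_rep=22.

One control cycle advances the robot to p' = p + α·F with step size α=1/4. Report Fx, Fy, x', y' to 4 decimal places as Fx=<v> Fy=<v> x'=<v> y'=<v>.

Fx=1.1280 Fy=2.3639 x'=-9.7180 y'=-0.4090

F_att = 1/4·(g−p) = 1/4·(5,9) = (1.2500,2.2500)
o1: d²=29 ≤ ρ²=52; F_rep = 22·(-5,2)/29² = (-0.1308,0.0523)
o2: d²=50 ≤ ρ²=52; F_rep = 22·(1,7)/50² = (0.0088,0.0616)
F = F_att + ΣF_rep = (1.1280,2.3639)
p' = p + 1/4·F = (-9.7180,-0.4090)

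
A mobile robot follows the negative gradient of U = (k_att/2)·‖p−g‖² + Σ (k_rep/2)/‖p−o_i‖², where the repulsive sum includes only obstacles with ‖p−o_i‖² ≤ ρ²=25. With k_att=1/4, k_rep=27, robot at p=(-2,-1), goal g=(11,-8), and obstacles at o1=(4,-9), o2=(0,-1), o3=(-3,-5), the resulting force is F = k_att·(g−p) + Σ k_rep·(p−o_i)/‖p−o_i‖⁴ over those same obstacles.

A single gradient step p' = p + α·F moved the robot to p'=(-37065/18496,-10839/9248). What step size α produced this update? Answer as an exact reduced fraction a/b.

F_att = 1/4·(g−p) = 1/4·(13,-7) = (3.2500,-1.7500)
o1: d²=100 > ρ²=25 → inactive
o2: d²=4 ≤ ρ²=25; F_rep = 27·(-2,0)/4² = (-3.3750,0.0000)
o3: d²=17 ≤ ρ²=25; F_rep = 27·(1,4)/17² = (0.0934,0.3737)
F = F_att + ΣF_rep = (-0.0316,-1.3763)
Δp = p'−p = (-0.0039,-0.1720); α = Δx/Fx = (-73/18496) / (-73/2312) = 1/8
check: Δy/Fy = (-1591/9248) / (-1591/1156) = 1/8 ✓

α = 1/8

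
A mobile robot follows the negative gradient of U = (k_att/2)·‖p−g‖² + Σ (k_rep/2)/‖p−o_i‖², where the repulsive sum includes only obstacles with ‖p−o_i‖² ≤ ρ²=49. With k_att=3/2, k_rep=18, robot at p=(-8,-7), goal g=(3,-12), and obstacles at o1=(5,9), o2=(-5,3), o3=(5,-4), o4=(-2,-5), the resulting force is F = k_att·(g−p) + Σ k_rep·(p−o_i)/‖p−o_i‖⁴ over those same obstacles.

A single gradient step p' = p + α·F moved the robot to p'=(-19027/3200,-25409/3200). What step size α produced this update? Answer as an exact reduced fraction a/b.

α = 1/8

F_att = 3/2·(g−p) = 3/2·(11,-5) = (16.5000,-7.5000)
o1: d²=425 > ρ²=49 → inactive
o2: d²=109 > ρ²=49 → inactive
o3: d²=178 > ρ²=49 → inactive
o4: d²=40 ≤ ρ²=49; F_rep = 18·(-6,-2)/40² = (-0.0675,-0.0225)
F = F_att + ΣF_rep = (16.4325,-7.5225)
Δp = p'−p = (2.0541,-0.9403); α = Δx/Fx = (6573/3200) / (6573/400) = 1/8
check: Δy/Fy = (-3009/3200) / (-3009/400) = 1/8 ✓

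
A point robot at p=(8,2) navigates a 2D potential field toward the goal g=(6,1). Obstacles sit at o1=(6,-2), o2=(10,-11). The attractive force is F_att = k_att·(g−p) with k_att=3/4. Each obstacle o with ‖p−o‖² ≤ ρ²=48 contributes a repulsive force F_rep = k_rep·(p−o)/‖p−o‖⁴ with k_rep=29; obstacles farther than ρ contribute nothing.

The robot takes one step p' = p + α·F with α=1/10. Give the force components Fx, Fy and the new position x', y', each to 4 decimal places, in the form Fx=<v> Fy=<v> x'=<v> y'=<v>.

F_att = 3/4·(g−p) = 3/4·(-2,-1) = (-1.5000,-0.7500)
o1: d²=20 ≤ ρ²=48; F_rep = 29·(2,4)/20² = (0.1450,0.2900)
o2: d²=173 > ρ²=48 → inactive
F = F_att + ΣF_rep = (-1.3550,-0.4600)
p' = p + 1/10·F = (7.8645,1.9540)

Fx=-1.3550 Fy=-0.4600 x'=7.8645 y'=1.9540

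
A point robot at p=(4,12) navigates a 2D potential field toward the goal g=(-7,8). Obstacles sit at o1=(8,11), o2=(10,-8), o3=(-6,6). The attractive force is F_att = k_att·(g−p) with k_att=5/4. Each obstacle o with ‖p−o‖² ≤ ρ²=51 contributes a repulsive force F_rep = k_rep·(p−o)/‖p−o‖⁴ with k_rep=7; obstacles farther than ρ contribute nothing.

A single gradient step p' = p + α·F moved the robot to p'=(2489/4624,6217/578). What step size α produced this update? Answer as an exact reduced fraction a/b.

F_att = 5/4·(g−p) = 5/4·(-11,-4) = (-13.7500,-5.0000)
o1: d²=17 ≤ ρ²=51; F_rep = 7·(-4,1)/17² = (-0.0969,0.0242)
o2: d²=436 > ρ²=51 → inactive
o3: d²=136 > ρ²=51 → inactive
F = F_att + ΣF_rep = (-13.8469,-4.9758)
Δp = p'−p = (-3.4617,-1.2439); α = Δx/Fx = (-16007/4624) / (-16007/1156) = 1/4
check: Δy/Fy = (-719/578) / (-1438/289) = 1/4 ✓

α = 1/4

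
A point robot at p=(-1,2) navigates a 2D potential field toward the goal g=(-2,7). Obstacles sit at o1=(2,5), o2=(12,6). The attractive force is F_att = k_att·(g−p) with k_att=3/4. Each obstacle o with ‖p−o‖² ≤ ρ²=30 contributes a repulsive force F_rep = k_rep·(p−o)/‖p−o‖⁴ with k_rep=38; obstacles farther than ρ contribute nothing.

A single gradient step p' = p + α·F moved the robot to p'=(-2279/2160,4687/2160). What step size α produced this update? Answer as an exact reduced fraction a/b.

α = 1/20

F_att = 3/4·(g−p) = 3/4·(-1,5) = (-0.7500,3.7500)
o1: d²=18 ≤ ρ²=30; F_rep = 38·(-3,-3)/18² = (-0.3519,-0.3519)
o2: d²=185 > ρ²=30 → inactive
F = F_att + ΣF_rep = (-1.1019,3.3981)
Δp = p'−p = (-0.0551,0.1699); α = Δx/Fx = (-119/2160) / (-119/108) = 1/20
check: Δy/Fy = (367/2160) / (367/108) = 1/20 ✓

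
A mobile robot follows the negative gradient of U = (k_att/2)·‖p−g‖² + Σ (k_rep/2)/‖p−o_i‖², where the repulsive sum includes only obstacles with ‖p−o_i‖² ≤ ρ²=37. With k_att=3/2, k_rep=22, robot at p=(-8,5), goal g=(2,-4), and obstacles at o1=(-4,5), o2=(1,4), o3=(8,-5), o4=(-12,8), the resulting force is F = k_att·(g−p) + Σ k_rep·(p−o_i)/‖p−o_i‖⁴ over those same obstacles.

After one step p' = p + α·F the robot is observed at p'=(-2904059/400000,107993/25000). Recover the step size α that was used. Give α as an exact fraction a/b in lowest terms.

α = 1/20

F_att = 3/2·(g−p) = 3/2·(10,-9) = (15.0000,-13.5000)
o1: d²=16 ≤ ρ²=37; F_rep = 22·(-4,0)/16² = (-0.3438,0.0000)
o2: d²=82 > ρ²=37 → inactive
o3: d²=356 > ρ²=37 → inactive
o4: d²=25 ≤ ρ²=37; F_rep = 22·(4,-3)/25² = (0.1408,-0.1056)
F = F_att + ΣF_rep = (14.7971,-13.6056)
Δp = p'−p = (0.7399,-0.6803); α = Δx/Fx = (295941/400000) / (295941/20000) = 1/20
check: Δy/Fy = (-17007/25000) / (-17007/1250) = 1/20 ✓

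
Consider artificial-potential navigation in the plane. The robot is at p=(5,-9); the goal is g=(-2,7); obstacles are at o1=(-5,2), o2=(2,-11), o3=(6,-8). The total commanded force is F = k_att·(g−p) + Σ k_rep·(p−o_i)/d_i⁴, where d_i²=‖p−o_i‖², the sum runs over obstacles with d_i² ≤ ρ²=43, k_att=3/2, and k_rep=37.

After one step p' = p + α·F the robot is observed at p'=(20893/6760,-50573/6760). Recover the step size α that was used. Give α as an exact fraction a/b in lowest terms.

α = 1/10

F_att = 3/2·(g−p) = 3/2·(-7,16) = (-10.5000,24.0000)
o1: d²=221 > ρ²=43 → inactive
o2: d²=13 ≤ ρ²=43; F_rep = 37·(3,2)/13² = (0.6568,0.4379)
o3: d²=2 ≤ ρ²=43; F_rep = 37·(-1,-1)/2² = (-9.2500,-9.2500)
F = F_att + ΣF_rep = (-19.0932,15.1879)
Δp = p'−p = (-1.9093,1.5188); α = Δx/Fx = (-12907/6760) / (-12907/676) = 1/10
check: Δy/Fy = (10267/6760) / (10267/676) = 1/10 ✓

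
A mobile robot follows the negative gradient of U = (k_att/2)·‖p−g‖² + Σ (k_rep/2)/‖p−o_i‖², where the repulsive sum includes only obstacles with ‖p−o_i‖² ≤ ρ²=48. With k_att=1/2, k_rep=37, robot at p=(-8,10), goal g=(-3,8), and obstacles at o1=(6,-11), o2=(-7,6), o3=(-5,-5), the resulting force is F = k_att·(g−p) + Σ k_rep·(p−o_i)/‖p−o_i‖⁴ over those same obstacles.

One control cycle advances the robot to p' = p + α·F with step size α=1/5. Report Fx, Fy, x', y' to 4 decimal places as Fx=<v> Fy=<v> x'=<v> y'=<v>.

F_att = 1/2·(g−p) = 1/2·(5,-2) = (2.5000,-1.0000)
o1: d²=637 > ρ²=48 → inactive
o2: d²=17 ≤ ρ²=48; F_rep = 37·(-1,4)/17² = (-0.1280,0.5121)
o3: d²=234 > ρ²=48 → inactive
F = F_att + ΣF_rep = (2.3720,-0.4879)
p' = p + 1/5·F = (-7.5256,9.9024)

Fx=2.3720 Fy=-0.4879 x'=-7.5256 y'=9.9024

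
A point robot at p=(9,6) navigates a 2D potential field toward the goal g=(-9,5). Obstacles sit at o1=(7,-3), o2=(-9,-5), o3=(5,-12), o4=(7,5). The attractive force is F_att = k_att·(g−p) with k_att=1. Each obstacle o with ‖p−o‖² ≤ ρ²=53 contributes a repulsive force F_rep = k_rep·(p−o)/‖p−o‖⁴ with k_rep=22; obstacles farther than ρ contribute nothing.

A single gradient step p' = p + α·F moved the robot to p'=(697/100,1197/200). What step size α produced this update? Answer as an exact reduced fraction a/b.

α = 1/8

F_att = 1·(g−p) = 1·(-18,-1) = (-18.0000,-1.0000)
o1: d²=85 > ρ²=53 → inactive
o2: d²=445 > ρ²=53 → inactive
o3: d²=340 > ρ²=53 → inactive
o4: d²=5 ≤ ρ²=53; F_rep = 22·(2,1)/5² = (1.7600,0.8800)
F = F_att + ΣF_rep = (-16.2400,-0.1200)
Δp = p'−p = (-2.0300,-0.0150); α = Δx/Fx = (-203/100) / (-406/25) = 1/8
check: Δy/Fy = (-3/200) / (-3/25) = 1/8 ✓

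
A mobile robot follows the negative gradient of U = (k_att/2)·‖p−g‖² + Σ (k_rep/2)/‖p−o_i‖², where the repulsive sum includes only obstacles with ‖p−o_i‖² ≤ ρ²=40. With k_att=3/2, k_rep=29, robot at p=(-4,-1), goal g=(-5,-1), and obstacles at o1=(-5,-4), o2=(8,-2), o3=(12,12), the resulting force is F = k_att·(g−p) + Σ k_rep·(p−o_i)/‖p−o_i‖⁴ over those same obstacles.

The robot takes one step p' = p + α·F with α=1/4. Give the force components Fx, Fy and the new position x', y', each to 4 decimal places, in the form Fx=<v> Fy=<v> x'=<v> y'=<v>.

Fx=-1.2100 Fy=0.8700 x'=-4.3025 y'=-0.7825

F_att = 3/2·(g−p) = 3/2·(-1,0) = (-1.5000,0.0000)
o1: d²=10 ≤ ρ²=40; F_rep = 29·(1,3)/10² = (0.2900,0.8700)
o2: d²=145 > ρ²=40 → inactive
o3: d²=425 > ρ²=40 → inactive
F = F_att + ΣF_rep = (-1.2100,0.8700)
p' = p + 1/4·F = (-4.3025,-0.7825)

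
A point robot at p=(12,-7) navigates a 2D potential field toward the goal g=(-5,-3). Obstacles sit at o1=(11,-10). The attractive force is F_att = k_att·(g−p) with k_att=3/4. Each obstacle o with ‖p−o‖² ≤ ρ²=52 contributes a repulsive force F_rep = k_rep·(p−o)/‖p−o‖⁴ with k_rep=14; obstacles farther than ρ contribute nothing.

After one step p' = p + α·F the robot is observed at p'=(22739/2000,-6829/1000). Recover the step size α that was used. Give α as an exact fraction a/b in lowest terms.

α = 1/20

F_att = 3/4·(g−p) = 3/4·(-17,4) = (-12.7500,3.0000)
o1: d²=10 ≤ ρ²=52; F_rep = 14·(1,3)/10² = (0.1400,0.4200)
F = F_att + ΣF_rep = (-12.6100,3.4200)
Δp = p'−p = (-0.6305,0.1710); α = Δx/Fx = (-1261/2000) / (-1261/100) = 1/20
check: Δy/Fy = (171/1000) / (171/50) = 1/20 ✓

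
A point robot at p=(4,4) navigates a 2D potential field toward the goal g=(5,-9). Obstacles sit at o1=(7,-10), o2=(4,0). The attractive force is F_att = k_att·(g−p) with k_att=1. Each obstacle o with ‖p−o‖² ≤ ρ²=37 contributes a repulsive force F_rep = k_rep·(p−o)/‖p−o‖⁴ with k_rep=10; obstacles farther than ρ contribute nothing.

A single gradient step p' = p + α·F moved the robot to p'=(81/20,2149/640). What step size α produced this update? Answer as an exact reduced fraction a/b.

F_att = 1·(g−p) = 1·(1,-13) = (1.0000,-13.0000)
o1: d²=205 > ρ²=37 → inactive
o2: d²=16 ≤ ρ²=37; F_rep = 10·(0,4)/16² = (0.0000,0.1562)
F = F_att + ΣF_rep = (1.0000,-12.8438)
Δp = p'−p = (0.0500,-0.6422); α = Δx/Fx = (1/20) / (1) = 1/20
check: Δy/Fy = (-411/640) / (-411/32) = 1/20 ✓

α = 1/20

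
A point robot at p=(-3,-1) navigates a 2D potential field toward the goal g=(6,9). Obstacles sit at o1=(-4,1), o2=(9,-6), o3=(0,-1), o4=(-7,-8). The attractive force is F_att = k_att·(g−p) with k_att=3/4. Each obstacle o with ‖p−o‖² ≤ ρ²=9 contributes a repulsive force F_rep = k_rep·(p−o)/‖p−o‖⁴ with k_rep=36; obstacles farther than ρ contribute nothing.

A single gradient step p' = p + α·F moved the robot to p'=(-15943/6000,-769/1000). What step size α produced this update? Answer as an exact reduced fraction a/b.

α = 1/20

F_att = 3/4·(g−p) = 3/4·(9,10) = (6.7500,7.5000)
o1: d²=5 ≤ ρ²=9; F_rep = 36·(1,-2)/5² = (1.4400,-2.8800)
o2: d²=169 > ρ²=9 → inactive
o3: d²=9 ≤ ρ²=9; F_rep = 36·(-3,0)/9² = (-1.3333,0.0000)
o4: d²=65 > ρ²=9 → inactive
F = F_att + ΣF_rep = (6.8567,4.6200)
Δp = p'−p = (0.3428,0.2310); α = Δx/Fx = (2057/6000) / (2057/300) = 1/20
check: Δy/Fy = (231/1000) / (231/50) = 1/20 ✓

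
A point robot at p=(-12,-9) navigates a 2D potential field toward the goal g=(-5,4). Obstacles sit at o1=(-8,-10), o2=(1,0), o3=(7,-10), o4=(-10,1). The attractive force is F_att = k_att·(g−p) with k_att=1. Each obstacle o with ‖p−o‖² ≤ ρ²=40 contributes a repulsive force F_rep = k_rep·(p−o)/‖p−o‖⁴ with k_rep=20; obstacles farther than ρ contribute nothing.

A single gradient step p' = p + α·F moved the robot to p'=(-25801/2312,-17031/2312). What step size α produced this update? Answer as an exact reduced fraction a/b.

F_att = 1·(g−p) = 1·(7,13) = (7.0000,13.0000)
o1: d²=17 ≤ ρ²=40; F_rep = 20·(-4,1)/17² = (-0.2768,0.0692)
o2: d²=250 > ρ²=40 → inactive
o3: d²=362 > ρ²=40 → inactive
o4: d²=104 > ρ²=40 → inactive
F = F_att + ΣF_rep = (6.7232,13.0692)
Δp = p'−p = (0.8404,1.6337); α = Δx/Fx = (1943/2312) / (1943/289) = 1/8
check: Δy/Fy = (3777/2312) / (3777/289) = 1/8 ✓

α = 1/8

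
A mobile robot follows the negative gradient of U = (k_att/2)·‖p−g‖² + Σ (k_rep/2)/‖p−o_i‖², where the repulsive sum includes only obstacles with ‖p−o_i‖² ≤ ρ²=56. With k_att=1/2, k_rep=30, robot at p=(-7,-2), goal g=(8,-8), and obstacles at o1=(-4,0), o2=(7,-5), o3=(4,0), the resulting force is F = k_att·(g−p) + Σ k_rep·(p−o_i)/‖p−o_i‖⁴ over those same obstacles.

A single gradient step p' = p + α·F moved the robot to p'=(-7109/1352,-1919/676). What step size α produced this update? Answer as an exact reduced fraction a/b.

F_att = 1/2·(g−p) = 1/2·(15,-6) = (7.5000,-3.0000)
o1: d²=13 ≤ ρ²=56; F_rep = 30·(-3,-2)/13² = (-0.5325,-0.3550)
o2: d²=205 > ρ²=56 → inactive
o3: d²=125 > ρ²=56 → inactive
F = F_att + ΣF_rep = (6.9675,-3.3550)
Δp = p'−p = (1.7419,-0.8388); α = Δx/Fx = (2355/1352) / (2355/338) = 1/4
check: Δy/Fy = (-567/676) / (-567/169) = 1/4 ✓

α = 1/4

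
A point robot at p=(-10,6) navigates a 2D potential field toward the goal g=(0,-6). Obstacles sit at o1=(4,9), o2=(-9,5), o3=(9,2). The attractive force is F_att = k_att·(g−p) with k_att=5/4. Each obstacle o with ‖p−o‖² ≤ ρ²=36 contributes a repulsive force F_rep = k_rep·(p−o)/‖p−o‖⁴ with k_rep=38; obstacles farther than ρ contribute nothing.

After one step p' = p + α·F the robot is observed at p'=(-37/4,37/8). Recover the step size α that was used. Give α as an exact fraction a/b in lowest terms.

F_att = 5/4·(g−p) = 5/4·(10,-12) = (12.5000,-15.0000)
o1: d²=205 > ρ²=36 → inactive
o2: d²=2 ≤ ρ²=36; F_rep = 38·(-1,1)/2² = (-9.5000,9.5000)
o3: d²=377 > ρ²=36 → inactive
F = F_att + ΣF_rep = (3.0000,-5.5000)
Δp = p'−p = (0.7500,-1.3750); α = Δx/Fx = (3/4) / (3) = 1/4
check: Δy/Fy = (-11/8) / (-11/2) = 1/4 ✓

α = 1/4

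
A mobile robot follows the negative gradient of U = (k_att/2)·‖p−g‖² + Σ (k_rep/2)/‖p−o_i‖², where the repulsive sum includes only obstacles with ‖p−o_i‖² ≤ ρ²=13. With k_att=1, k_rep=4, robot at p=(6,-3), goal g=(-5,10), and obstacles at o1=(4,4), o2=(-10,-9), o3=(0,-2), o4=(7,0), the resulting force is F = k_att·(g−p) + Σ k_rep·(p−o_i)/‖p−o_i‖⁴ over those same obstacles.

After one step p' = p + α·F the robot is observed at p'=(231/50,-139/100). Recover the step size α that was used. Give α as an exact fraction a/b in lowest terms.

α = 1/8

F_att = 1·(g−p) = 1·(-11,13) = (-11.0000,13.0000)
o1: d²=53 > ρ²=13 → inactive
o2: d²=292 > ρ²=13 → inactive
o3: d²=37 > ρ²=13 → inactive
o4: d²=10 ≤ ρ²=13; F_rep = 4·(-1,-3)/10² = (-0.0400,-0.1200)
F = F_att + ΣF_rep = (-11.0400,12.8800)
Δp = p'−p = (-1.3800,1.6100); α = Δx/Fx = (-69/50) / (-276/25) = 1/8
check: Δy/Fy = (161/100) / (322/25) = 1/8 ✓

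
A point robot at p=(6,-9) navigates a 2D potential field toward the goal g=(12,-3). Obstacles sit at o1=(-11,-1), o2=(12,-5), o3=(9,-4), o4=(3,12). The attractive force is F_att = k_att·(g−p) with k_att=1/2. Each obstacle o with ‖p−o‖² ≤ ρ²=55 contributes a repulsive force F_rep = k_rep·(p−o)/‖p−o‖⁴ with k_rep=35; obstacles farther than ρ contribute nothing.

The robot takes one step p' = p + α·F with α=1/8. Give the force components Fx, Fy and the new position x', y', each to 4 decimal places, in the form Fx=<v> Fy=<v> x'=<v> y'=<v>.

F_att = 1/2·(g−p) = 1/2·(6,6) = (3.0000,3.0000)
o1: d²=353 > ρ²=55 → inactive
o2: d²=52 ≤ ρ²=55; F_rep = 35·(-6,-4)/52² = (-0.0777,-0.0518)
o3: d²=34 ≤ ρ²=55; F_rep = 35·(-3,-5)/34² = (-0.0908,-0.1514)
o4: d²=450 > ρ²=55 → inactive
F = F_att + ΣF_rep = (2.8315,2.7968)
p' = p + 1/8·F = (6.3539,-8.6504)

Fx=2.8315 Fy=2.7968 x'=6.3539 y'=-8.6504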